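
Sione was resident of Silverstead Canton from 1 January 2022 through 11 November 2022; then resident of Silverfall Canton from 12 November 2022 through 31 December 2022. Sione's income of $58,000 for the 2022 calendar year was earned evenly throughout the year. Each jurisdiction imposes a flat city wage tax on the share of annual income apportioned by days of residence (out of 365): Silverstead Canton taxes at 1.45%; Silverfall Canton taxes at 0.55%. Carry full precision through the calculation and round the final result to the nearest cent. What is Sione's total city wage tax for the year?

$769.49

Silverstead Canton, 1 January – 11 November 2022: 315 days → $58,000 × 1.45% × 315/365 = $725.7945
Silverfall Canton, 12 November – 31 December 2022: 50 days → $58,000 × 0.55% × 50/365 = $43.6986
Total = $769.4932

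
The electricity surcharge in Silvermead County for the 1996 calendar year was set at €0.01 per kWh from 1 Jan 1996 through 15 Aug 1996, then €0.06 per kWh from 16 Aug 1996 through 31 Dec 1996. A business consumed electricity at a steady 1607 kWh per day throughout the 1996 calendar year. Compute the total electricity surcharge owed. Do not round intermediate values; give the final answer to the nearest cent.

1 Jan – 15 Aug 1996: 228 days × 1607 kWh/day = 366,396 kWh at €0.01/kWh → €3,663.96
16 Aug – 31 Dec 1996: 138 days × 1607 kWh/day = 221,766 kWh at €0.06/kWh → €13,305.96

€16,969.92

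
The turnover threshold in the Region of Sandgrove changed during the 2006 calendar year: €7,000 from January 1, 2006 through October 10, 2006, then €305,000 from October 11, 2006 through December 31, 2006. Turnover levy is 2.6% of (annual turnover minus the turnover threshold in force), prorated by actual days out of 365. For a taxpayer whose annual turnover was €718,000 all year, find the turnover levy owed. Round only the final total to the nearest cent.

€16,745.35

January 1 – October 10, 2006: 283 days, exemption €7,000 → (€718,000 − €7,000) × 2.6% × 283/365 = €14,332.9808
October 11 – December 31, 2006: 82 days, exemption €305,000 → (€718,000 − €305,000) × 2.6% × 82/365 = €2,412.3726
Total = €16,745.3534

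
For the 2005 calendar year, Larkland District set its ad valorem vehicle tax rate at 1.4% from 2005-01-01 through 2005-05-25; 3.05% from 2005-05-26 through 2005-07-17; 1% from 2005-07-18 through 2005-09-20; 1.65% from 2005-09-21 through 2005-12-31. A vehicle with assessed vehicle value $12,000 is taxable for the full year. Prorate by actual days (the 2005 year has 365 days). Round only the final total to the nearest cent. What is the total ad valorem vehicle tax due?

2005-01-01 to 2005-05-25: 145 days at 1.4% → $12,000 × 1.4% × 145/365 = $66.7397
2005-05-26 to 2005-07-17: 53 days at 3.05% → $12,000 × 3.05% × 53/365 = $53.1452
2005-07-18 to 2005-09-20: 65 days at 1% → $12,000 × 1% × 65/365 = $21.3699
2005-09-21 to 2005-12-31: 102 days at 1.65% → $12,000 × 1.65% × 102/365 = $55.3315
Total = $196.5863

$196.59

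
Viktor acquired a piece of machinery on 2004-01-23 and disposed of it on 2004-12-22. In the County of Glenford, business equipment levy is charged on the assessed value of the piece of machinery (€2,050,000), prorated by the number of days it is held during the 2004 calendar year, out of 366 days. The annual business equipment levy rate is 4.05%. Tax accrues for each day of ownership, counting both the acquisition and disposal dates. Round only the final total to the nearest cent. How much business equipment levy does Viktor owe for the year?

Days held (2004-01-23 to 2004-12-22): 335 out of 366
Tax = €2,050,000 × 4.05% × 335/366 = €75,992.8279

€75,992.83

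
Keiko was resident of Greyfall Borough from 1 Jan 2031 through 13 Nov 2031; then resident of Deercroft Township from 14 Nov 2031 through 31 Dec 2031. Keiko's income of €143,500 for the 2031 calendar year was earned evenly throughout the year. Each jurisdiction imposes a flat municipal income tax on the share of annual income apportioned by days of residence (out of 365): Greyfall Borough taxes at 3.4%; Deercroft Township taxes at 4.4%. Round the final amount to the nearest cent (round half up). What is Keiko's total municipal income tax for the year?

Greyfall Borough, 1 Jan – 13 Nov 2031: 317 days → €143,500 × 3.4% × 317/365 = €4,237.3781
Deercroft Township, 14 Nov – 31 Dec 2031: 48 days → €143,500 × 4.4% × 48/365 = €830.3342
Total = €5,067.7123

€5,067.71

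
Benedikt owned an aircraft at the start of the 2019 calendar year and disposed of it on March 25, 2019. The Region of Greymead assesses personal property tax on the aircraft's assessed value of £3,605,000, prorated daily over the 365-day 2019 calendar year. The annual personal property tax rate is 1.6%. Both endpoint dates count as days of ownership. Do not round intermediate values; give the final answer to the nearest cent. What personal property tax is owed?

£13,274.30

Days held (January 1 – March 25, 2019): 84 out of 365
Tax = £3,605,000 × 1.6% × 84/365 = £13,274.3014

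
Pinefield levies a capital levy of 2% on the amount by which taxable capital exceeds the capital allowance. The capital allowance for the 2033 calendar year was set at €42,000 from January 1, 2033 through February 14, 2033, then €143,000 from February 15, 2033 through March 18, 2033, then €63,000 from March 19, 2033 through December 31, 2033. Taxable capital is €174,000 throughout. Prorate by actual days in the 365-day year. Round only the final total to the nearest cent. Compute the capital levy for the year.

€2,131.51

January 1 – February 14, 2033: 45 days, exemption €42,000 → (€174,000 − €42,000) × 2% × 45/365 = €325.4795
February 15 – March 18, 2033: 32 days, exemption €143,000 → (€174,000 − €143,000) × 2% × 32/365 = €54.3562
March 19 – December 31, 2033: 288 days, exemption €63,000 → (€174,000 − €63,000) × 2% × 288/365 = €1,751.6712
Total = €2,131.5068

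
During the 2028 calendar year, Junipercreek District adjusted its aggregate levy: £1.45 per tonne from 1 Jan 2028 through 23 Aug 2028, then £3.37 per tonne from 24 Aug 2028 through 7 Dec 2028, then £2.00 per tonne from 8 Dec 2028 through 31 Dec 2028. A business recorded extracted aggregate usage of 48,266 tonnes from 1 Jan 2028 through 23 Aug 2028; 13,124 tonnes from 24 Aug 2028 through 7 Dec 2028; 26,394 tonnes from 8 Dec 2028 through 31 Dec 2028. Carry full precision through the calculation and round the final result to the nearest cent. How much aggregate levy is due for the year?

1 Jan – 23 Aug 2028: 48,266 tonnes at £1.45/tonne → £69,985.70
24 Aug – 7 Dec 2028: 13,124 tonnes at £3.37/tonne → £44,227.88
8 Dec – 31 Dec 2028: 26,394 tonnes at £2.00/tonne → £52,788.00

£167,001.58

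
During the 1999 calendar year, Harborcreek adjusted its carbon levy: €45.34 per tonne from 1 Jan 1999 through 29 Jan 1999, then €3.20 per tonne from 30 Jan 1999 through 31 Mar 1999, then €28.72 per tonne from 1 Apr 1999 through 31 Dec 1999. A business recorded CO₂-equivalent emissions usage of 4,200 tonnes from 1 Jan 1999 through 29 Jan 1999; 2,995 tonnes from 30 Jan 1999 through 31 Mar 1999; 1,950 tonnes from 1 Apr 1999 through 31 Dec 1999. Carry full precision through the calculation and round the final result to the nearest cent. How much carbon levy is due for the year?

1 Jan – 29 Jan 1999: 4,200 tonnes at €45.34/tonne → €190428.00
30 Jan – 31 Mar 1999: 2,995 tonnes at €3.20/tonne → €9584.00
1 Apr – 31 Dec 1999: 1,950 tonnes at €28.72/tonne → €56004.00

€256016.00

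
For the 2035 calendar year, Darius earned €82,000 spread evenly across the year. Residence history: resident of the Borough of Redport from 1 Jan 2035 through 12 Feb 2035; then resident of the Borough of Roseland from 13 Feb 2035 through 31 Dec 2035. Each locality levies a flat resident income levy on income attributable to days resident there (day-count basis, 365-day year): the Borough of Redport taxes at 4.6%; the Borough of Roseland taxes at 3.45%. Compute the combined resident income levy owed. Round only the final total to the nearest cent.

€2,940.09

The Borough of Redport, 1 Jan – 12 Feb 2035: 43 days → €82,000 × 4.6% × 43/365 = €444.3726
The Borough of Roseland, 13 Feb – 31 Dec 2035: 322 days → €82,000 × 3.45% × 322/365 = €2,495.7205
Total = €2,940.0932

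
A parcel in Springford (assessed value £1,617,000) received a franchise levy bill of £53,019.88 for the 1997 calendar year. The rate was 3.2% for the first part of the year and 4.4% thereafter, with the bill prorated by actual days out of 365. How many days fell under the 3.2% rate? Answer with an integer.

Let d = days at the first rate; then 365 − d days at the second rate.
£1,617,000 × [3.2%·d + 4.4%·(365−d)] / 365 = £53,019.88
Solving gives d = 341, so the new rate took effect on 8 Dec 1997.

341 days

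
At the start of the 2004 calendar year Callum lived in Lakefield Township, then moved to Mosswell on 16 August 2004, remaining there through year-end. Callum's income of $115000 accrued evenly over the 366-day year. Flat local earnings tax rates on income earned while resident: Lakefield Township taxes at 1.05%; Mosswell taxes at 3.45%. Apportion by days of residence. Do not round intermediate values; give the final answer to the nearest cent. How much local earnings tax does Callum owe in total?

Lakefield Township, 1 January – 15 August 2004: 228 days → $115000 × 1.05% × 228/366 = $752.2131
Mosswell, 16 August – 31 December 2004: 138 days → $115000 × 3.45% × 138/366 = $1495.9426
Total = $2248.1557

$2248.16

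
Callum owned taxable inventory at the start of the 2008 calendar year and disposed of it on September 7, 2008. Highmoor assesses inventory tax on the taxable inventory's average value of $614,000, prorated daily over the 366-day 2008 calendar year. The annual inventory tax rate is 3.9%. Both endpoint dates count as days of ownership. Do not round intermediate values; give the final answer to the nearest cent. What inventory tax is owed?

Days held (January 1 – September 7, 2008): 251 out of 366
Tax = $614,000 × 3.9% × 251/366 = $16,421.9836

$16,421.98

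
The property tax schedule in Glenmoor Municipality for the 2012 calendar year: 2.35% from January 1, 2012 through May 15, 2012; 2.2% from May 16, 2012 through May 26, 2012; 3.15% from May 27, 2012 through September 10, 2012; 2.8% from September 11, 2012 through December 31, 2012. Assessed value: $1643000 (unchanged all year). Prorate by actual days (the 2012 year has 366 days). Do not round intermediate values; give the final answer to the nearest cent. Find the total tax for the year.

January 1 – May 15, 2012: 136 days at 2.35% → $1643000 × 2.35% × 136/366 = $14347.0710
May 16 – May 26, 2012: 11 days at 2.2% → $1643000 × 2.2% × 11/366 = $1086.3552
May 27 – September 10, 2012: 107 days at 3.15% → $1643000 × 3.15% × 107/366 = $15130.4139
September 11 – December 31, 2012: 112 days at 2.8% → $1643000 × 2.8% × 112/366 = $14077.7268
Total = $44641.5669

$44641.57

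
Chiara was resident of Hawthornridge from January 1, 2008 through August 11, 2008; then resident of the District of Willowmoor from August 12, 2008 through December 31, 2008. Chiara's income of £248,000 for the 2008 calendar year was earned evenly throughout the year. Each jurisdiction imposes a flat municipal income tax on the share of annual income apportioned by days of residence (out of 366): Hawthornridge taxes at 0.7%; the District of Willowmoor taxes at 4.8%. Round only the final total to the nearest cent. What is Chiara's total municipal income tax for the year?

Hawthornridge, January 1 – August 11, 2008: 224 days → £248,000 × 0.7% × 224/366 = £1,062.4699
The District of Willowmoor, August 12 – December 31, 2008: 142 days → £248,000 × 4.8% × 142/366 = £4,618.4918
Total = £5,680.9617

£5,680.96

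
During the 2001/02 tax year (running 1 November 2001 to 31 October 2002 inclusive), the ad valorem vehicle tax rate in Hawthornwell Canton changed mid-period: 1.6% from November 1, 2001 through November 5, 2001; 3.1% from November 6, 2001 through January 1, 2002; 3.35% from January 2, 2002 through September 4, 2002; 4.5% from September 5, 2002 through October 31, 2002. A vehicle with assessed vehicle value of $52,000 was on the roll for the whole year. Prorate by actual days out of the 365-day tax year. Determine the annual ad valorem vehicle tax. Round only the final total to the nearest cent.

$1,802.62

November 1 – November 5, 2001: 5 days at 1.6% → $52,000 × 1.6% × 5/365 = $11.3973
November 6, 2001 – January 1, 2002: 57 days at 3.1% → $52,000 × 3.1% × 57/365 = $251.7370
January 2 – September 4, 2002: 246 days at 3.35% → $52,000 × 3.35% × 246/365 = $1,174.0603
September 5 – October 31, 2002: 57 days at 4.5% → $52,000 × 4.5% × 57/365 = $365.4247
Total = $1,802.6192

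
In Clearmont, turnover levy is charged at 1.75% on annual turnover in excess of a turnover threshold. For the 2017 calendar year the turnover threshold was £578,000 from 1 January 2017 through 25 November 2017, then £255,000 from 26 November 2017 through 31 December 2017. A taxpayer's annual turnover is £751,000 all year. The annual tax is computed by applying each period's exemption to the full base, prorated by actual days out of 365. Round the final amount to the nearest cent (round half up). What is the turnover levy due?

1 January – 25 November 2017: 329 days, exemption £578,000 → (£751,000 − £578,000) × 1.75% × 329/365 = £2,728.8973
26 November – 31 December 2017: 36 days, exemption £255,000 → (£751,000 − £255,000) × 1.75% × 36/365 = £856.1096
Total = £3,585.0068

£3,585.01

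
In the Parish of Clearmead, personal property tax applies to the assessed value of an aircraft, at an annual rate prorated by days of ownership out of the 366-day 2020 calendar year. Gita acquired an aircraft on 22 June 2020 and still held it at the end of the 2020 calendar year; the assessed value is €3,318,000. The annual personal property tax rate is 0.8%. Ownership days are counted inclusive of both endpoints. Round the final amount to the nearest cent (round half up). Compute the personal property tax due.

Days held (22 June – 31 December 2020): 193 out of 366
Tax = €3,318,000 × 0.8% × 193/366 = €13,997.2459

€13,997.25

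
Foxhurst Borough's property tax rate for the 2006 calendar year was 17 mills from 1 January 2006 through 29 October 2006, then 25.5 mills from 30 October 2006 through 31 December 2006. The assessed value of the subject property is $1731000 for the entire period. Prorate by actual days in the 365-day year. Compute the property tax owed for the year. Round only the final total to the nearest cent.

1 January – 29 October 2006: 302 days at 17 mills → $1731000 × 1.7% × 302/365 = $24347.8192
30 October – 31 December 2006: 63 days at 25.5 mills → $1731000 × 2.55% × 63/365 = $7618.7712
Total = $31966.5904

$31966.59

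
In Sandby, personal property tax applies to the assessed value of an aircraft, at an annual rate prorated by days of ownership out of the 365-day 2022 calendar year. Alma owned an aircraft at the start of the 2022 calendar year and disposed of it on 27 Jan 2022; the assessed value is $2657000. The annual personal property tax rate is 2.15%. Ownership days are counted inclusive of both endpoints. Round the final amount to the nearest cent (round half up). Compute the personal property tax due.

Days held (1 Jan – 27 Jan 2022): 27 out of 365
Tax = $2657000 × 2.15% × 27/365 = $4225.7219

$4225.72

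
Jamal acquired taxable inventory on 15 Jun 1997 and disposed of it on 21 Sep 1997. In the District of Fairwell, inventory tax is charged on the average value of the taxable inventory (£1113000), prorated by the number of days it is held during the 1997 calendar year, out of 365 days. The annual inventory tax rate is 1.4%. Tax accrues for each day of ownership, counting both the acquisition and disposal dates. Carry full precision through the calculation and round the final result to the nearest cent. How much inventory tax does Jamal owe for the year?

Days held (15 Jun – 21 Sep 1997): 99 out of 365
Tax = £1113000 × 1.4% × 99/365 = £4226.3507

£4226.35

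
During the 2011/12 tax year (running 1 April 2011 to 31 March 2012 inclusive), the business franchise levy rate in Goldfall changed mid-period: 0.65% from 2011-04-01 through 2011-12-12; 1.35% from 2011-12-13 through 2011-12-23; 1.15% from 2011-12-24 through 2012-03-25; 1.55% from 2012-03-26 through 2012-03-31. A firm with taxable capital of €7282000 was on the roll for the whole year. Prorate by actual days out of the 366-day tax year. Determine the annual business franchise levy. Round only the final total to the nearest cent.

2011-04-01 to 2011-12-12: 256 days at 0.65% → €7282000 × 0.65% × 256/366 = €33107.2350
2011-12-13 to 2011-12-23: 11 days at 1.35% → €7282000 × 1.35% × 11/366 = €2954.5820
2011-12-24 to 2012-03-25: 93 days at 1.15% → €7282000 × 1.15% × 93/366 = €21278.9590
2012-03-26 to 2012-03-31: 6 days at 1.55% → €7282000 × 1.55% × 6/366 = €1850.3443
Total = €59191.1202

€59191.12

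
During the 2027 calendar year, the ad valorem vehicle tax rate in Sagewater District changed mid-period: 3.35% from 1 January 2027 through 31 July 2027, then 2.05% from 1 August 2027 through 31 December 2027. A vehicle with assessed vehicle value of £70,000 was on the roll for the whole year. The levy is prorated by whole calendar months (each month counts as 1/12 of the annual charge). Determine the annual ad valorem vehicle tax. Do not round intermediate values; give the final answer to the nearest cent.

£1,965.83

1 January – 31 July 2027: 7 months at 3.35% → £70,000 × 3.35% × 7/12 = £1,367.9167
1 August – 31 December 2027: 5 months at 2.05% → £70,000 × 2.05% × 5/12 = £597.9167
Total = £1,965.8333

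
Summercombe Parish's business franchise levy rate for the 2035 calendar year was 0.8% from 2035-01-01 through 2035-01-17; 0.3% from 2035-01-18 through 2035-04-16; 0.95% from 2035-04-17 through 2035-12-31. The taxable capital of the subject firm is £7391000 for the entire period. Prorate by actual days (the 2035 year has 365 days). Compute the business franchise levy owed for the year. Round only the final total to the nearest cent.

£57983.91

2035-01-01 to 2035-01-17: 17 days at 0.8% → £7391000 × 0.8% × 17/365 = £2753.9068
2035-01-18 to 2035-04-16: 89 days at 0.3% → £7391000 × 0.3% × 89/365 = £5406.5671
2035-04-17 to 2035-12-31: 259 days at 0.95% → £7391000 × 0.95% × 259/365 = £49823.4397
Total = £57983.9137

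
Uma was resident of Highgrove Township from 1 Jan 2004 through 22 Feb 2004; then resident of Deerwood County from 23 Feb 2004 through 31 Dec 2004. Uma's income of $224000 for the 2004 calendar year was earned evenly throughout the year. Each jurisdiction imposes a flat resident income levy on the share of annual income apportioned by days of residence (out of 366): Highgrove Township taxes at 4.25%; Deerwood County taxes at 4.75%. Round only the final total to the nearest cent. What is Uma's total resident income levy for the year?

$10477.81

Highgrove Township, 1 Jan – 22 Feb 2004: 53 days → $224000 × 4.25% × 53/366 = $1378.5792
Deerwood County, 23 Feb – 31 Dec 2004: 313 days → $224000 × 4.75% × 313/366 = $9099.2350
Total = $10477.8142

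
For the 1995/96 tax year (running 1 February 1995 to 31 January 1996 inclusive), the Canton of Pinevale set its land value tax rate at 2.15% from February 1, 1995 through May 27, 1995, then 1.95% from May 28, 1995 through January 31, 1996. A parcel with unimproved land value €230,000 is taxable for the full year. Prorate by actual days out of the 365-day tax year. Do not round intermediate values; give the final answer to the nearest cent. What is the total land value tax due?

€4,631.19

February 1 – May 27, 1995: 116 days at 2.15% → €230,000 × 2.15% × 116/365 = €1,571.5616
May 28, 1995 – January 31, 1996: 249 days at 1.95% → €230,000 × 1.95% × 249/365 = €3,059.6301
Total = €4,631.1918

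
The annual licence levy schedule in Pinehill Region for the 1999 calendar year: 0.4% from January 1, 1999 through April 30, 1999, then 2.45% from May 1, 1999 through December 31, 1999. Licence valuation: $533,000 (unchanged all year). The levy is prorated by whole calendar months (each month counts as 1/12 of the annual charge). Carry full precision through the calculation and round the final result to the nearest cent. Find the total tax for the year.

$9,416.33

January 1 – April 30, 1999: 4 months at 0.4% → $533,000 × 0.4% × 4/12 = $710.6667
May 1 – December 31, 1999: 8 months at 2.45% → $533,000 × 2.45% × 8/12 = $8,705.6667
Total = $9,416.3333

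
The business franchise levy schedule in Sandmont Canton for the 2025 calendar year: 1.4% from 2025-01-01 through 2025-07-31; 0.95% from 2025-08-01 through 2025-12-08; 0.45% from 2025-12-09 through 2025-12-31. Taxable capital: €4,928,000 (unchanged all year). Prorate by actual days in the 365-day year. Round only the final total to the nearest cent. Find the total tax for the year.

2025-01-01 to 2025-07-31: 212 days at 1.4% → €4,928,000 × 1.4% × 212/365 = €40,072.0658
2025-08-01 to 2025-12-08: 130 days at 0.95% → €4,928,000 × 0.95% × 130/365 = €16,674.1918
2025-12-09 to 2025-12-31: 23 days at 0.45% → €4,928,000 × 0.45% × 23/365 = €1,397.3918
Total = €58,143.6493

€58,143.65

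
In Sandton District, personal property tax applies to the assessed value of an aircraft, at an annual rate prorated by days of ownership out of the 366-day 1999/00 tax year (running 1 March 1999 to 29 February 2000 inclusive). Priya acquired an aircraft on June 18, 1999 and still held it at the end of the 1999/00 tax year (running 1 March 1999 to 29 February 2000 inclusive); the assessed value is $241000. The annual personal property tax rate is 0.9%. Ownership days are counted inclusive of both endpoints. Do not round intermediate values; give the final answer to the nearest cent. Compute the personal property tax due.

Days held (June 18, 1999 – February 29, 2000): 257 out of 366
Tax = $241000 × 0.9% × 257/366 = $1523.0410

$1523.04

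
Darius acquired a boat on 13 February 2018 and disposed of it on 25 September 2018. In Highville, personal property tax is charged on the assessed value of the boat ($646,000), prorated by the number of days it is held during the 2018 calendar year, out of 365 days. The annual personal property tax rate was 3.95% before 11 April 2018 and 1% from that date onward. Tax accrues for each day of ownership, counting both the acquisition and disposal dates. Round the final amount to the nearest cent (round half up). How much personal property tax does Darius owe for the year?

13 February – 10 April 2018: 57 days at 3.95% → $646,000 × 3.95% × 57/365 = $3,984.8466
11 April – 25 September 2018: 168 days at 1% → $646,000 × 1% × 168/365 = $2,973.3699
Total = $6,958.2164

$6,958.22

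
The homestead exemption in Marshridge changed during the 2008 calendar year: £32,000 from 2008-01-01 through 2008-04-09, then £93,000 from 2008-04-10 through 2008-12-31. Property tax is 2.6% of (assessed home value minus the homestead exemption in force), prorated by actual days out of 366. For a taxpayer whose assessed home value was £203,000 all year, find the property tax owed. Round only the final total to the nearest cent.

£3,293.33

2008-01-01 to 2008-04-09: 100 days, exemption £32,000 → (£203,000 − £32,000) × 2.6% × 100/366 = £1,214.7541
2008-04-10 to 2008-12-31: 266 days, exemption £93,000 → (£203,000 − £93,000) × 2.6% × 266/366 = £2,078.5792
Total = £3,293.3333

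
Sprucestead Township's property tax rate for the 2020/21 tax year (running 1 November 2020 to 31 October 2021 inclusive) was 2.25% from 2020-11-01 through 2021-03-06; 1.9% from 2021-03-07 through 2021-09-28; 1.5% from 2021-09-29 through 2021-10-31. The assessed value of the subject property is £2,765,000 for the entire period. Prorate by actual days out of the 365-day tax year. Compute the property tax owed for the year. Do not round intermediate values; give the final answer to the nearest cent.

£54,875.78

2020-11-01 to 2021-03-06: 126 days at 2.25% → £2,765,000 × 2.25% × 126/365 = £21,476.0959
2021-03-07 to 2021-09-28: 206 days at 1.9% → £2,765,000 × 1.9% × 206/365 = £29,649.8904
2021-09-29 to 2021-10-31: 33 days at 1.5% → £2,765,000 × 1.5% × 33/365 = £3,749.7945
Total = £54,875.7808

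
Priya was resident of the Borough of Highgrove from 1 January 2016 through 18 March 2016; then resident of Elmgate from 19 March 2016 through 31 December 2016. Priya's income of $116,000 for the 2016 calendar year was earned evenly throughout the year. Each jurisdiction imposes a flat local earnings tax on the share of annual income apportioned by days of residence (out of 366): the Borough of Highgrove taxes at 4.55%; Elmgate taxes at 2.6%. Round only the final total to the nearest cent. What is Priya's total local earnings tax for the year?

$3,498.07

The Borough of Highgrove, 1 January – 18 March 2016: 78 days → $116,000 × 4.55% × 78/366 = $1,124.8197
Elmgate, 19 March – 31 December 2016: 288 days → $116,000 × 2.6% × 288/366 = $2,373.2459
Total = $3,498.0656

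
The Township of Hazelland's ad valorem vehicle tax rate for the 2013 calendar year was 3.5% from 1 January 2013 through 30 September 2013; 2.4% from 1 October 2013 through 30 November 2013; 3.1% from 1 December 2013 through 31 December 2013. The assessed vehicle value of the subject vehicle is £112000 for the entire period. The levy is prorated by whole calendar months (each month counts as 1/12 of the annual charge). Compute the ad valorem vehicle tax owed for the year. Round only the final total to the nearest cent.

£3677.33

1 January – 30 September 2013: 9 months at 3.5% → £112000 × 3.5% × 9/12 = £2940.0000
1 October – 30 November 2013: 2 months at 2.4% → £112000 × 2.4% × 2/12 = £448.0000
1 December – 31 December 2013: 1 month at 3.1% → £112000 × 3.1% × 1/12 = £289.3333
Total = £3677.3333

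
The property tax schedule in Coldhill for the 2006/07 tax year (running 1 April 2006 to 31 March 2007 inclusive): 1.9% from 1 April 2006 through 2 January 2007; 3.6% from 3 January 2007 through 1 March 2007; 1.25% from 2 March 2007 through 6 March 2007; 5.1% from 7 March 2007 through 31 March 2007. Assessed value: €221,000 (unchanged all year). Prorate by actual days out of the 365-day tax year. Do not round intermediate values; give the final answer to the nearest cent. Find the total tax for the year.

1 April 2006 – 2 January 2007: 277 days at 1.9% → €221,000 × 1.9% × 277/365 = €3,186.6384
3 January – 1 March 2007: 58 days at 3.6% → €221,000 × 3.6% × 58/365 = €1,264.2411
2 March – 6 March 2007: 5 days at 1.25% → €221,000 × 1.25% × 5/365 = €37.8425
7 March – 31 March 2007: 25 days at 5.1% → €221,000 × 5.1% × 25/365 = €771.9863
Total = €5,260.7082

€5,260.71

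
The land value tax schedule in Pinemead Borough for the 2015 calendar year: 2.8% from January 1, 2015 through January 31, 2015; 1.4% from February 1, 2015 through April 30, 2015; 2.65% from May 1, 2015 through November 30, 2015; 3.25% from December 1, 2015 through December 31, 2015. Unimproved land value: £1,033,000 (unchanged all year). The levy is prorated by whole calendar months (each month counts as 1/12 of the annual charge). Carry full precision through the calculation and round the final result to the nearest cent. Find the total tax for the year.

January 1 – January 31, 2015: 1 month at 2.8% → £1,033,000 × 2.8% × 1/12 = £2,410.3333
February 1 – April 30, 2015: 3 months at 1.4% → £1,033,000 × 1.4% × 3/12 = £3,615.5000
May 1 – November 30, 2015: 7 months at 2.65% → £1,033,000 × 2.65% × 7/12 = £15,968.4583
December 1 – December 31, 2015: 1 month at 3.25% → £1,033,000 × 3.25% × 1/12 = £2,797.7083
Total = £24,792.0000

£24,792.00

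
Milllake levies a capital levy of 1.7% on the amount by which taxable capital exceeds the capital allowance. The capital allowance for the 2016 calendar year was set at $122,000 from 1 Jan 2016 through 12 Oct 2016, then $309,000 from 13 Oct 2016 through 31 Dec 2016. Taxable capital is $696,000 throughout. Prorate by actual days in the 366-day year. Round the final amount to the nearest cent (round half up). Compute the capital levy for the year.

$9,063.14

1 Jan – 12 Oct 2016: 286 days, exemption $122,000 → ($696,000 − $122,000) × 1.7% × 286/366 = $7,625.1038
13 Oct – 31 Dec 2016: 80 days, exemption $309,000 → ($696,000 − $309,000) × 1.7% × 80/366 = $1,438.0328
Total = $9,063.1366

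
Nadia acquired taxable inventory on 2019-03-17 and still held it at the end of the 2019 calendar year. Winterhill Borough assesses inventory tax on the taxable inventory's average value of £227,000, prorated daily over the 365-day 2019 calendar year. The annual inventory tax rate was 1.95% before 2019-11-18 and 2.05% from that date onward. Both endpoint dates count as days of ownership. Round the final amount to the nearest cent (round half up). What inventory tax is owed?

£3,544.31

2019-03-17 to 2019-11-17: 246 days at 1.95% → £227,000 × 1.95% × 246/365 = £2,983.3397
2019-11-18 to 2019-12-31: 44 days at 2.05% → £227,000 × 2.05% × 44/365 = £560.9699
Total = £3,544.3096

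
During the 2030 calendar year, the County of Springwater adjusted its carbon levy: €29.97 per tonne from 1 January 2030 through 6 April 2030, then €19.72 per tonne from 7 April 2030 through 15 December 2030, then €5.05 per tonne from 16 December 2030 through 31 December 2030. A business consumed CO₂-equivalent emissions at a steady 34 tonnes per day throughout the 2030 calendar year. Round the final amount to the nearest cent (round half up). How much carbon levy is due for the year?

1 January – 6 April 2030: 96 days × 34 tonnes/day = 3,264 tonnes at €29.97/tonne → €97,822.08
7 April – 15 December 2030: 253 days × 34 tonnes/day = 8,602 tonnes at €19.72/tonne → €169,631.44
16 December – 31 December 2030: 16 days × 34 tonnes/day = 544 tonnes at €5.05/tonne → €2,747.20

€270,200.72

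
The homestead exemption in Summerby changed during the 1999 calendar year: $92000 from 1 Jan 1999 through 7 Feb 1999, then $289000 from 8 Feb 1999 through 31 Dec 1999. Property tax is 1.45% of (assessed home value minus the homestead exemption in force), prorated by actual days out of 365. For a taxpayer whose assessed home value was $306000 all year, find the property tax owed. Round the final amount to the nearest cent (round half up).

1 Jan – 7 Feb 1999: 38 days, exemption $92000 → ($306000 − $92000) × 1.45% × 38/365 = $323.0521
8 Feb – 31 Dec 1999: 327 days, exemption $289000 → ($306000 − $289000) × 1.45% × 327/365 = $220.8370
Total = $543.8890

$543.89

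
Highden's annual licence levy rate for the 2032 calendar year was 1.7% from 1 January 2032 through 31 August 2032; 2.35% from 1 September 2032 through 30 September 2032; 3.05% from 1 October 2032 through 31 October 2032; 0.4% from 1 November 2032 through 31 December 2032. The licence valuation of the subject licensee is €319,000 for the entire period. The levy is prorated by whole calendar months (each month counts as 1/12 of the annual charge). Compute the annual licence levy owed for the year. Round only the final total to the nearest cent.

1 January – 31 August 2032: 8 months at 1.7% → €319,000 × 1.7% × 8/12 = €3,615.3333
1 September – 30 September 2032: 1 month at 2.35% → €319,000 × 2.35% × 1/12 = €624.7083
1 October – 31 October 2032: 1 month at 3.05% → €319,000 × 3.05% × 1/12 = €810.7917
1 November – 31 December 2032: 2 months at 0.4% → €319,000 × 0.4% × 2/12 = €212.6667
Total = €5,263.5000

€5,263.50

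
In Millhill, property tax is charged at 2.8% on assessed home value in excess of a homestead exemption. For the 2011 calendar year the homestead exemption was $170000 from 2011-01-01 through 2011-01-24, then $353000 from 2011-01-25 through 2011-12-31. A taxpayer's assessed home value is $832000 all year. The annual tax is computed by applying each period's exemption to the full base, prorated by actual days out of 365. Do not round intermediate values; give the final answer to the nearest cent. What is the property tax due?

$13748.92

2011-01-01 to 2011-01-24: 24 days, exemption $170000 → ($832000 − $170000) × 2.8% × 24/365 = $1218.8055
2011-01-25 to 2011-12-31: 341 days, exemption $353000 → ($832000 − $353000) × 2.8% × 341/365 = $12530.1151
Total = $13748.9205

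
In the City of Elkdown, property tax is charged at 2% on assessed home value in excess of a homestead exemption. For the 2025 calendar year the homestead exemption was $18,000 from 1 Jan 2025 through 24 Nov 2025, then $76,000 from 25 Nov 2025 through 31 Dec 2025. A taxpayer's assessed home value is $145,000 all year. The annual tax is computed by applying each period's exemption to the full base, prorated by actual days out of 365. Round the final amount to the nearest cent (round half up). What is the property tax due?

$2,422.41

1 Jan – 24 Nov 2025: 328 days, exemption $18,000 → ($145,000 − $18,000) × 2% × 328/365 = $2,282.5205
25 Nov – 31 Dec 2025: 37 days, exemption $76,000 → ($145,000 − $76,000) × 2% × 37/365 = $139.8904
Total = $2,422.4110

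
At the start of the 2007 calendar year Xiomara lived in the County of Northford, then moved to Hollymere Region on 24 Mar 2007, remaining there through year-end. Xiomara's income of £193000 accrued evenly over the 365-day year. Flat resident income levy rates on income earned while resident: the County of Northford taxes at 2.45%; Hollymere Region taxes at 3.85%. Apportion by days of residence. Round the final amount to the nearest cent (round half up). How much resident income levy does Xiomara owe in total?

The County of Northford, 1 Jan – 23 Mar 2007: 82 days → £193000 × 2.45% × 82/365 = £1062.2932
Hollymere Region, 24 Mar – 31 Dec 2007: 283 days → £193000 × 3.85% × 283/365 = £5761.1822
Total = £6823.4753

£6823.48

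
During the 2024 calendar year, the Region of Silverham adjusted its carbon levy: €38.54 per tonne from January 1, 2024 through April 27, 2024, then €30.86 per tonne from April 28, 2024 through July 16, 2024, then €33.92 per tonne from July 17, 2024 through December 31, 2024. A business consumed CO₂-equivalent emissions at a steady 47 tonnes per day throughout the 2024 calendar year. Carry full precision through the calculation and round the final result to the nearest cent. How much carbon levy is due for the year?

€597,608.76

January 1 – April 27, 2024: 118 days × 47 tonnes/day = 5,546 tonnes at €38.54/tonne → €213,742.84
April 28 – July 16, 2024: 80 days × 47 tonnes/day = 3,760 tonnes at €30.86/tonne → €116,033.60
July 17 – December 31, 2024: 168 days × 47 tonnes/day = 7,896 tonnes at €33.92/tonne → €267,832.32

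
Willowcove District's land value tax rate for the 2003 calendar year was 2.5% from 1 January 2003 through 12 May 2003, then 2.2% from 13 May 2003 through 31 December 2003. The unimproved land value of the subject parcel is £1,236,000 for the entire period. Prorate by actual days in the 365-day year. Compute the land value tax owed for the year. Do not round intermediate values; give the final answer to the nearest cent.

£28,532.98

1 January – 12 May 2003: 132 days at 2.5% → £1,236,000 × 2.5% × 132/365 = £11,174.7945
13 May – 31 December 2003: 233 days at 2.2% → £1,236,000 × 2.2% × 233/365 = £17,358.1808
Total = £28,532.9753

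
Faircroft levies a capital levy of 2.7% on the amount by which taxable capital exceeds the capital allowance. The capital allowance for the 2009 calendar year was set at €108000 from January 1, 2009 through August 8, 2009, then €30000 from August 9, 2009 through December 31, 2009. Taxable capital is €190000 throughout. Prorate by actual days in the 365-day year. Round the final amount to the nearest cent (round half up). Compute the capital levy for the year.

January 1 – August 8, 2009: 220 days, exemption €108000 → (€190000 − €108000) × 2.7% × 220/365 = €1334.4658
August 9 – December 31, 2009: 145 days, exemption €30000 → (€190000 − €30000) × 2.7% × 145/365 = €1716.1644
Total = €3050.6301

€3050.63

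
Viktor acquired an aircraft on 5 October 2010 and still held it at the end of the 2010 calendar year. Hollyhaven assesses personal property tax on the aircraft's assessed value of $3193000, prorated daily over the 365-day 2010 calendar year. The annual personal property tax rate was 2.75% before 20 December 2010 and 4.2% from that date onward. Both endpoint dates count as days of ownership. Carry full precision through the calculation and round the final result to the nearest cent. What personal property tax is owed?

5 October – 19 December 2010: 76 days at 2.75% → $3193000 × 2.75% × 76/365 = $18283.2055
20 December – 31 December 2010: 12 days at 4.2% → $3193000 × 4.2% × 12/365 = $4408.9644
Total = $22692.1699

$22692.17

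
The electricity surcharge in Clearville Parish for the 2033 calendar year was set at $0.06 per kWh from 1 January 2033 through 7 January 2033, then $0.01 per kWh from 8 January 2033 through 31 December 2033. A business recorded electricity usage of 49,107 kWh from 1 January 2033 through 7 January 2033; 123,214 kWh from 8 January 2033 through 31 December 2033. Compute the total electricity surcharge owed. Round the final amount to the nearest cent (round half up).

1 January – 7 January 2033: 49,107 kWh at $0.06/kWh → $2,946.42
8 January – 31 December 2033: 123,214 kWh at $0.01/kWh → $1,232.14

$4,178.56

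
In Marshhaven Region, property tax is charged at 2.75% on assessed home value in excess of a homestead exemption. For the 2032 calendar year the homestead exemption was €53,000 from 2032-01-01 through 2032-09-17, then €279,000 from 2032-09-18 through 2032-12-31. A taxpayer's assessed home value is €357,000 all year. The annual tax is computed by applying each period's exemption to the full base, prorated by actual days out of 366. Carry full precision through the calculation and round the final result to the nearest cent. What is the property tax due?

€6,577.01

2032-01-01 to 2032-09-17: 261 days, exemption €53,000 → (€357,000 − €53,000) × 2.75% × 261/366 = €5,961.6393
2032-09-18 to 2032-12-31: 105 days, exemption €279,000 → (€357,000 − €279,000) × 2.75% × 105/366 = €615.3689
Total = €6,577.0082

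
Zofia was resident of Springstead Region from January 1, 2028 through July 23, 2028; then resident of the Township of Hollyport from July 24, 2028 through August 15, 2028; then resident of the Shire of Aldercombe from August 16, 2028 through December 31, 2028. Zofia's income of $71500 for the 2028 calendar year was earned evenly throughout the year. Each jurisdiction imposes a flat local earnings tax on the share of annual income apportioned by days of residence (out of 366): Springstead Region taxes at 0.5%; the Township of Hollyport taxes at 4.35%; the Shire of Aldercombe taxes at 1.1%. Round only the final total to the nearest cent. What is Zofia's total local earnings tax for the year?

$692.24

Springstead Region, January 1 – July 23, 2028: 205 days → $71500 × 0.5% × 205/366 = $200.2391
The Township of Hollyport, July 24 – August 15, 2028: 23 days → $71500 × 4.35% × 23/366 = $195.4529
The Shire of Aldercombe, August 16 – December 31, 2028: 138 days → $71500 × 1.1% × 138/366 = $296.5492
Total = $692.2411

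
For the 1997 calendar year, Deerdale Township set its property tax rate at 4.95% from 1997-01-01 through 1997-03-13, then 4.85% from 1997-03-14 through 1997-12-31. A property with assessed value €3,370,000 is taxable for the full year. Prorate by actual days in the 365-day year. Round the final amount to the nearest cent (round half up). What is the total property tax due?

1997-01-01 to 1997-03-13: 72 days at 4.95% → €3,370,000 × 4.95% × 72/365 = €32,905.9726
1997-03-14 to 1997-12-31: 293 days at 4.85% → €3,370,000 × 4.85% × 293/365 = €131,203.7945
Total = €164,109.7671

€164,109.77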